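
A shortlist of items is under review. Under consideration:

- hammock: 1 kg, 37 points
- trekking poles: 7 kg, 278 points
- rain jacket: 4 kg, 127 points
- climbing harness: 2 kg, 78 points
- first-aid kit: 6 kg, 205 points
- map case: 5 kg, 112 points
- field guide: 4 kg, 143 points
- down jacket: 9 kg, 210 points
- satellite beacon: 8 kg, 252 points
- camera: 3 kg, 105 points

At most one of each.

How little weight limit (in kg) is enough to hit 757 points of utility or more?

21

Look for the lowest-weight combination reaching 757.
hammock + trekking poles + rain jacket + climbing harness + field guide + camera: 768 utility at 21 kg.
No combination under 21 kg hits 757.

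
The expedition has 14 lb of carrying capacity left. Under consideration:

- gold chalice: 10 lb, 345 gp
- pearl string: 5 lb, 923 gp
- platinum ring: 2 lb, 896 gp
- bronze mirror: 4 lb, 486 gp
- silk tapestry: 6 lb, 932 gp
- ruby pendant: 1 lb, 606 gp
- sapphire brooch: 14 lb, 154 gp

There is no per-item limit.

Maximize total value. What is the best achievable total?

By value per lb: ruby pendant 606.00, platinum ring 448.00, pearl string 184.60, silk tapestry 155.33 lead.
Best packing: 14×ruby pendant — 14 lb, 8484 total.
No other feasible combination exceeds 8484.

8484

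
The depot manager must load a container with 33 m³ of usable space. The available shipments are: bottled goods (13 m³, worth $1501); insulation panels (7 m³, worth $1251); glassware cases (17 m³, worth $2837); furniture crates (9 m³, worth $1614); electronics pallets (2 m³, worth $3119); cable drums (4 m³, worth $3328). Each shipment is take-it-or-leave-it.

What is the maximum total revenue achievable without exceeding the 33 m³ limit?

10898

By revenue per m³: electronics pallets 1559.50, cable drums 832.00, furniture crates 179.33 lead.
Taking the top-ratio shipments first gives insulation panels + furniture crates + electronics pallets + cable drums for 9312 (22 m³).
Replace insulation panels with glassware cases: the trade gains 1586 net, giving 10898 at 32 m³.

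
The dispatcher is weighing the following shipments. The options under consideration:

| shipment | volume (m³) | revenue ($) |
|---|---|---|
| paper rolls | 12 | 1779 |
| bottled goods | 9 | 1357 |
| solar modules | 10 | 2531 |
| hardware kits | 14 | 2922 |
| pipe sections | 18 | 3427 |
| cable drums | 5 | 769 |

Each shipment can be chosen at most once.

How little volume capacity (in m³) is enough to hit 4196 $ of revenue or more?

22

Minimise m³ subject to total revenue ≥ 4196.
paper rolls + solar modules: 4310 revenue at 22 m³.
Below 22 m³ the best achievable stays under 4196.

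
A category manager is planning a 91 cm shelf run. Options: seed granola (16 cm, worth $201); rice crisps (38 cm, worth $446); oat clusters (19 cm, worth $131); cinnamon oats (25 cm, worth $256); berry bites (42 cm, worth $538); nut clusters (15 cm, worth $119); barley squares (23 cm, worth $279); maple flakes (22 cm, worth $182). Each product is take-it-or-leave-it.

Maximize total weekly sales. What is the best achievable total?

A density-first pass picks seed granola + berry bites + barley squares — 1018 at 81 cm.
Replace seed granola with cinnamon oats: the trade gains 55 net, giving 1073 at 90 cm.
Every other selection either busts 91 cm or fails to beat 1073.

1073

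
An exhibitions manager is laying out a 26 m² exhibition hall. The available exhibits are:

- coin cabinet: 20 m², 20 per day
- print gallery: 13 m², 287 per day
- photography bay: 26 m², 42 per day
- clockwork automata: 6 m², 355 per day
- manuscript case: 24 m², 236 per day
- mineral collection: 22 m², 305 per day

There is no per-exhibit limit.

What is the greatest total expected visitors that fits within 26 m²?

The ratio ordering already packs tightly: 4×clockwork automata, 24 m², 1420.
No other feasible combination exceeds 1420.

1420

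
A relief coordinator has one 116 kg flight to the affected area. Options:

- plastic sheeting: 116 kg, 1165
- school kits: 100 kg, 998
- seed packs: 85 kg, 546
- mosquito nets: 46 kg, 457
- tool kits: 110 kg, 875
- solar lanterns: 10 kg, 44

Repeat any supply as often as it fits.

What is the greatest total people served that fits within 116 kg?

1165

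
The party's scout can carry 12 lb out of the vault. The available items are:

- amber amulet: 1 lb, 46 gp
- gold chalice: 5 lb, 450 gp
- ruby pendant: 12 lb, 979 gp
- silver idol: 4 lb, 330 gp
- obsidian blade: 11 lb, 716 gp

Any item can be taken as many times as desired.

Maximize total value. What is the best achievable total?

992

Best packing: 2×amber amulet + 2×gold chalice — 12 lb, 992 total.
No other feasible combination exceeds 992.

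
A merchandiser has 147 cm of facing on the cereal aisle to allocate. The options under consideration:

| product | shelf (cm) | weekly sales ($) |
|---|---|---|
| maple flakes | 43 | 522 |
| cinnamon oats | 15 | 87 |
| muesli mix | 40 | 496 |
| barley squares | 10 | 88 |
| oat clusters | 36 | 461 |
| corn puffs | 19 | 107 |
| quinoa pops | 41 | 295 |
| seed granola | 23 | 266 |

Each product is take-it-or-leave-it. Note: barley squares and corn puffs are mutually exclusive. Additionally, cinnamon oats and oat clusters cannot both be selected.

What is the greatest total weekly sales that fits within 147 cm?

1745

Maple flakes + muesli mix + oat clusters + seed granola uses 142 of the 147 cm and totals 1745.
Nothing else feasible within 147 cm beats 1745.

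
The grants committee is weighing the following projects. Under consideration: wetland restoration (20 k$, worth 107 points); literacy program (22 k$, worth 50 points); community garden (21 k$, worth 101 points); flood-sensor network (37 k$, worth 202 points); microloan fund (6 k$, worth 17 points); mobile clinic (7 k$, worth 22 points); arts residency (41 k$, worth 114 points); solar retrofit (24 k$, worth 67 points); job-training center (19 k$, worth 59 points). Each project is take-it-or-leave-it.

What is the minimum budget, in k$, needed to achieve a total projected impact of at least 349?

Look for the lowest-budget combination reaching 349.
wetland restoration + flood-sensor network + job-training center: 368 projected impact at 76 k$.
Below 76 k$ the best achievable stays under 349.

76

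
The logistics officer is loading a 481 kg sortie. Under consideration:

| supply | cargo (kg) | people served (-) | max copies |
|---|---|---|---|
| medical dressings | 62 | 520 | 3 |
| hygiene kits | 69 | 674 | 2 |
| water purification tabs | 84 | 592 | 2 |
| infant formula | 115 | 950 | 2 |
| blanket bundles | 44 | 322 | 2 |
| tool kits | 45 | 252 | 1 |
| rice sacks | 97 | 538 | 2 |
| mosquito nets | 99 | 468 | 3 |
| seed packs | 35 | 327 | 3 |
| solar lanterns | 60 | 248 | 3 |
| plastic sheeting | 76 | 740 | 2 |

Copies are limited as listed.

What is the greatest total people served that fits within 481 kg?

Density check — hygiene kits 9.77, plastic sheeting 9.74, seed packs 9.34 are the best per kg.
The ratio heuristic lands on medical dressings + 2×hygiene kits + 3×seed packs + 2×plastic sheeting (4329) but leaves 24 kg idle.
The 97 kg tied up in medical dressings and seed packs is better spent on infant formula — total rises to 4432 (475 kg).
Nothing else within 481 kg beats 4432.

4432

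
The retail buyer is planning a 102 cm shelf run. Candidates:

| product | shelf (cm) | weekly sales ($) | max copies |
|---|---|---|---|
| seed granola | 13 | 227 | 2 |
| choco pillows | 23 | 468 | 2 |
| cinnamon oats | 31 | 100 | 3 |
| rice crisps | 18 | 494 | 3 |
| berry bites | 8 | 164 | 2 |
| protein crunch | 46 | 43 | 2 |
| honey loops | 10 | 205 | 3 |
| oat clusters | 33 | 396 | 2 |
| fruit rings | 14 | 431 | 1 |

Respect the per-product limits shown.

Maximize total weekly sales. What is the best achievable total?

Density check — fruit rings 30.79, rice crisps 27.44, berry bites 20.50 are the best per cm.
A density-first pass picks 3×rice crisps + 2×berry bites + honey loops + fruit rings — 2446 at 94 cm.
Dropping 2×berry bites frees 16 cm; slotting in choco pillows (23 cm) lifts the total to 2586 at 101 cm.
Every other selection either busts 102 cm or exceeds an availability limit or fails to beat 2586.

2586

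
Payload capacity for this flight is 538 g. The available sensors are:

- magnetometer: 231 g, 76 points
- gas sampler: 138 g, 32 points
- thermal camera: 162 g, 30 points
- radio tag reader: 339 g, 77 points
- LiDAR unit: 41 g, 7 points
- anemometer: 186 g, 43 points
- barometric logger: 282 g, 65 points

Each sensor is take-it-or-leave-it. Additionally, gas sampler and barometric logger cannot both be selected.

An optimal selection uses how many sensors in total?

2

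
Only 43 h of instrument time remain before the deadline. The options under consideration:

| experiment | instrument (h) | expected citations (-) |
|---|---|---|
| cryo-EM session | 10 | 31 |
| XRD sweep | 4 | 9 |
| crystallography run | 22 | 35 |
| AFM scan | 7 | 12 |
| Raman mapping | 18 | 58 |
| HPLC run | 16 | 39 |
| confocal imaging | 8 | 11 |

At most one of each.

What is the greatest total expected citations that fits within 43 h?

Ranking by ratio (expected citations/h): Raman mapping 3.22, cryo-EM session 3.10, HPLC run 2.44, XRD sweep 2.25.
Filling by ratio: cryo-EM session + XRD sweep + AFM scan + Raman mapping for 110, with 4 h left unused.
The 4 h tied up in XRD sweep is better spent on confocal imaging — total rises to 112 (43 h).
Runner-up cryo-EM session + XRD sweep + AFM scan + Raman mapping tops out at 110.

112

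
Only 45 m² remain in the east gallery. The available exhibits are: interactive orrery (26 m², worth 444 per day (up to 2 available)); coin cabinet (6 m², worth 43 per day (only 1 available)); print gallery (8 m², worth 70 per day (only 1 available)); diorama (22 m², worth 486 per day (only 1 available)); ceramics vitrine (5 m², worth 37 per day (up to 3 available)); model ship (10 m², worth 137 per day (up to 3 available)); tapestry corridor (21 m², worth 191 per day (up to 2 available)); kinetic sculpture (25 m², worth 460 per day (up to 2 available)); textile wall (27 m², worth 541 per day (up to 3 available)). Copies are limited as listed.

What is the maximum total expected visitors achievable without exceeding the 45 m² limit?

760

Best packing: diorama + 2×model ship — 42 m², 760 total.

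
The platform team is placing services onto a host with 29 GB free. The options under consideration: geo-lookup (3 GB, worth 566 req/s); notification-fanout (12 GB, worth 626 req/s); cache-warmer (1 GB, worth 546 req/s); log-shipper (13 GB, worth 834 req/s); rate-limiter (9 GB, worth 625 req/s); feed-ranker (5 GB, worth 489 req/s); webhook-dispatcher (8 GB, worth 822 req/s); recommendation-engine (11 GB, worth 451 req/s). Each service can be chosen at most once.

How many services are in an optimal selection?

5

Optimal total is 3049.
One optimal bundle: geo-lookup + notification-fanout + cache-warmer + feed-ranker + webhook-dispatcher (29 GB).
All optima have 5 services.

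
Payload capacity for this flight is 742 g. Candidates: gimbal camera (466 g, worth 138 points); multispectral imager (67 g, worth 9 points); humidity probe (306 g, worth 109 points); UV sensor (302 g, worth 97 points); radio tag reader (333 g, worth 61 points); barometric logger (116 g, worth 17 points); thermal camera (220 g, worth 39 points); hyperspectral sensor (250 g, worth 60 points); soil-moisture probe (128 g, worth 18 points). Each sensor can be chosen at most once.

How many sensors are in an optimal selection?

3

Optimal total is 224.
For example humidity probe + UV sensor + soil-moisture probe achieves it, using 736 g.
Any selection reaching 224 contains exactly 3 sensors.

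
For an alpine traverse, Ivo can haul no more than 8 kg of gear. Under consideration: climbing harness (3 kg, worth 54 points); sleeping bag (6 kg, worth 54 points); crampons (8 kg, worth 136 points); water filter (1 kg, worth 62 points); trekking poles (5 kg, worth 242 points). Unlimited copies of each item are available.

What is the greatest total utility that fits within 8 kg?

Taking 8×water filter: 8 kg used, 496 in utility.

496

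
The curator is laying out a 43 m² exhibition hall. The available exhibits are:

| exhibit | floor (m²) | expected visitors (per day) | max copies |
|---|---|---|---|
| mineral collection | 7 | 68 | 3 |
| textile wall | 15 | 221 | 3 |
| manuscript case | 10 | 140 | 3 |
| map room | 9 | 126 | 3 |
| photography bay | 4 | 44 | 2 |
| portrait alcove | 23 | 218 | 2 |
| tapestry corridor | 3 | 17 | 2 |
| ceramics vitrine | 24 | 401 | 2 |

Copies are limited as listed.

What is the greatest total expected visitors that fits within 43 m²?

667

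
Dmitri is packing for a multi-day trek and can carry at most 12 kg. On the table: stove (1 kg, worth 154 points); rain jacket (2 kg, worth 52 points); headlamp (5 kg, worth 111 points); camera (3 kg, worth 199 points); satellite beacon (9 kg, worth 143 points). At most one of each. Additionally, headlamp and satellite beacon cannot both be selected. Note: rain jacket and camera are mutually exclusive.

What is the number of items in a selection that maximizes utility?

3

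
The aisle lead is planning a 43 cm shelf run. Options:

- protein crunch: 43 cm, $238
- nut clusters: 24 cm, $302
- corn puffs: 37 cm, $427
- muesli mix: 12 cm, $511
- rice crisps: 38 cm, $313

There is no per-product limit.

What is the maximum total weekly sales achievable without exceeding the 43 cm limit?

Best packing: 3×muesli mix — 36 cm, 1533 total.
No other feasible combination exceeds 1533.

1533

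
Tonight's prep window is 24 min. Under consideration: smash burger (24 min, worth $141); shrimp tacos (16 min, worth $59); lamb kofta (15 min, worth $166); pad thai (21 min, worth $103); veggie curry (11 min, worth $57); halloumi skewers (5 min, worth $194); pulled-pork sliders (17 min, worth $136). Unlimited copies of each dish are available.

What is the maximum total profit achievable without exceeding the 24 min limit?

Taking 4×halloumi skewers: 20 min used, 776 in profit.

776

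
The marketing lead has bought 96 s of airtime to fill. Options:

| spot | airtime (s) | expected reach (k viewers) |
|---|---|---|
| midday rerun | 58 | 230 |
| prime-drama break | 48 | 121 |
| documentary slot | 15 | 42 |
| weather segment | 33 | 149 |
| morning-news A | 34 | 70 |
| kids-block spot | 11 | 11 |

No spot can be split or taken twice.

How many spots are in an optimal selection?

Best achievable expected reach is 379.
midday rerun + weather segment hits 379 at 91 s.
Any selection reaching 379 contains exactly 2 spots.

2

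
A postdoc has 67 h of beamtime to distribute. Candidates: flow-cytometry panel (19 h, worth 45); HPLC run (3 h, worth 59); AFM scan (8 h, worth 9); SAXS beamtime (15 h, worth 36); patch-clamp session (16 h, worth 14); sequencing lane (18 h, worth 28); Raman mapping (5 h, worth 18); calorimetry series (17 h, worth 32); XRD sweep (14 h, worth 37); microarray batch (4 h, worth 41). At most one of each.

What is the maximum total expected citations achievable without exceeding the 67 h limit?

Density check — HPLC run 19.67, microarray batch 10.25, Raman mapping 3.60, XRD sweep 2.64 are the best per h.
Flow-cytometry panel + HPLC run + SAXS beamtime + Raman mapping + XRD sweep + microarray batch uses 60 of the 67 h and totals 236.

236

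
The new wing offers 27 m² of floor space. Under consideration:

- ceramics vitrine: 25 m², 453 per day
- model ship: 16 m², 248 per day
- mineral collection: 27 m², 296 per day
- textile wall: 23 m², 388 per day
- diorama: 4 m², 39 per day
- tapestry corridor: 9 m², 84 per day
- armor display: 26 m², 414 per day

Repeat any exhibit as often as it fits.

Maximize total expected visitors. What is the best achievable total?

453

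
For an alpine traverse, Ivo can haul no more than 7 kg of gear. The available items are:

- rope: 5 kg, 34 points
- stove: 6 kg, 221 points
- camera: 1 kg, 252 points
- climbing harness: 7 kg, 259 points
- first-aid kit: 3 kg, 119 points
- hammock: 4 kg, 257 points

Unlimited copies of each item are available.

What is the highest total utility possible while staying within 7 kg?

Density check — camera 252.00, hammock 64.25, first-aid kit 39.67 are the best per kg.
Best packing: 7×camera — 7 kg, 1764 total.
Every other selection either busts 7 kg or fails to beat 1764.

1764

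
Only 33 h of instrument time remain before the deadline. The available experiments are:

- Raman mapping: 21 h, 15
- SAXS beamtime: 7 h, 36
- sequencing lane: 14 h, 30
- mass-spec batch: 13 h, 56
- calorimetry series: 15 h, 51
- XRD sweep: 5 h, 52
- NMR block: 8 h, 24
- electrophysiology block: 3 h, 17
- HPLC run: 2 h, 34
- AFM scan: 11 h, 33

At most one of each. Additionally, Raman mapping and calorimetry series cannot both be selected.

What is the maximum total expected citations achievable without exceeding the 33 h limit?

The ratio ordering already packs tightly: SAXS beamtime + mass-spec batch + XRD sweep + electrophysiology block + HPLC run, 30 h, 195.
Next best is SAXS beamtime + calorimetry series + XRD sweep + electrophysiology block + HPLC run at 190 (32 h) — short by 5.

195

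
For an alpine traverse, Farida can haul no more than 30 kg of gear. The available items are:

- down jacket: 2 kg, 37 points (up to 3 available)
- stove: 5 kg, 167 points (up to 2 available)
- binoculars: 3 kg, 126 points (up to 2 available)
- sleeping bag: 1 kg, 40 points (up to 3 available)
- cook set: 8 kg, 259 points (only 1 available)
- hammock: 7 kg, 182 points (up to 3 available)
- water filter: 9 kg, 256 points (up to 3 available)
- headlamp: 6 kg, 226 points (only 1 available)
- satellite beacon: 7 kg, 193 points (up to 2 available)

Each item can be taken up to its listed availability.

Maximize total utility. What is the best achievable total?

The ratio heuristic lands on 2×down jacket + 2×stove + 2×binoculars + 3×sleeping bag + headlamp (1006) but leaves 1 kg idle.
Replace 2×down jacket and 3×sleeping bag with cook set: the trade gains 65 net, giving 1071 at 30 kg.

1071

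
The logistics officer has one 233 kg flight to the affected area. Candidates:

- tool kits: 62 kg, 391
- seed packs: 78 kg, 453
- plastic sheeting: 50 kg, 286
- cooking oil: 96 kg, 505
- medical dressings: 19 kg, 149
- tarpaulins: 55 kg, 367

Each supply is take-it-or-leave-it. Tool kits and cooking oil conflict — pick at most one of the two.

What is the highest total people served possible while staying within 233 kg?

1360

By people served per kg: medical dressings 7.84, tarpaulins 6.67, tool kits 6.31, seed packs 5.81 lead.
Best packing: tool kits + seed packs + medical dressings + tarpaulins — 214 kg, 1360 total.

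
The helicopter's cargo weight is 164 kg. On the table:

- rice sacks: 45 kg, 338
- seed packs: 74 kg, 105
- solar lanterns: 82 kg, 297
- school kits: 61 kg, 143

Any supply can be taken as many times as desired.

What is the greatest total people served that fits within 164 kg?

Ranking by ratio (people served/kg): rice sacks 7.51, solar lanterns 3.62, school kits 2.34, seed packs 1.42.
Taking 3×rice sacks: 135 kg used, 1014 in people served.
Nothing else within 164 kg beats 1014.

1014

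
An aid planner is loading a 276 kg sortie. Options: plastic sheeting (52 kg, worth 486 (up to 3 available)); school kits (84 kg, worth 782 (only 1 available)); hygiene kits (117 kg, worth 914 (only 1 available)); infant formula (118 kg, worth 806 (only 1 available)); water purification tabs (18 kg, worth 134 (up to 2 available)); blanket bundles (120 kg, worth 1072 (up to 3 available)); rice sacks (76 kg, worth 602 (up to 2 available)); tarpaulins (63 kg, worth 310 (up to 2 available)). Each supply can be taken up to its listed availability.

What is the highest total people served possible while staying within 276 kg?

A density-first pass picks 3×plastic sheeting + school kits + 2×water purification tabs — 2508 at 276 kg.
Replace school kits and 2×water purification tabs with blanket bundles: the trade gains 22 net, giving 2530 at 276 kg.
That's the maximum — no swap from here does better than 2530.

2530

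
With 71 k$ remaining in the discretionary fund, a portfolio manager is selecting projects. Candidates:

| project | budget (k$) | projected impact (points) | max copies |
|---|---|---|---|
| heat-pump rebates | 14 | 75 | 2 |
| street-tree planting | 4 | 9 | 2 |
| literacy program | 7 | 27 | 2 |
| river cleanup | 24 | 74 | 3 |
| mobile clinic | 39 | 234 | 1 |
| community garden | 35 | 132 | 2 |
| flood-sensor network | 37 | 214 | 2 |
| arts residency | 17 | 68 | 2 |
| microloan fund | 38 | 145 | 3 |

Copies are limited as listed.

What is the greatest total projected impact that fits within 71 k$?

393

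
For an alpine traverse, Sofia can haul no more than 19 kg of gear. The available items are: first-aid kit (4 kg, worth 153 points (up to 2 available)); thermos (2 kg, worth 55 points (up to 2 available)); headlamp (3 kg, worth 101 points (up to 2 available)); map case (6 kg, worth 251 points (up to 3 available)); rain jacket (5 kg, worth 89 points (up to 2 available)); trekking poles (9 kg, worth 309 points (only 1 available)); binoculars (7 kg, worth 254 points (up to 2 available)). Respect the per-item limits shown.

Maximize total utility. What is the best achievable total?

756

Density check — map case 41.83, first-aid kit 38.25, binoculars 36.29, trekking poles 34.33 are the best per kg.
Filling by ratio: 3×map case for 753, with 1 kg left unused.
The 6 kg tied up in map case is better spent on binoculars — total rises to 756 (19 kg).
Every other selection either busts 19 kg or exceeds an availability limit or fails to beat 756.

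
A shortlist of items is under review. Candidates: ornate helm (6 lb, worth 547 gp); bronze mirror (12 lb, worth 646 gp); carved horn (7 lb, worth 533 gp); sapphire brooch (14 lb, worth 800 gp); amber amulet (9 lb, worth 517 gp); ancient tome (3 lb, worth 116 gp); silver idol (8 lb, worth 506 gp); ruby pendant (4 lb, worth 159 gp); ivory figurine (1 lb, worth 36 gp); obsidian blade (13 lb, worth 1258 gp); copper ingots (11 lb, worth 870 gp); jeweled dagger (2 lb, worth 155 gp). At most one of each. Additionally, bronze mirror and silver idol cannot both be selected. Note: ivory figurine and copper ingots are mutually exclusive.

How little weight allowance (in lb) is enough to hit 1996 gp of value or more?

22

Look for the lowest-weight combination reaching 1996.
Taking ornate helm + ivory figurine + obsidian blade + jeweled dagger gives 1996 (≥ 1996) for 22 lb.
Any bundle with less than 22 lb falls short of 1996.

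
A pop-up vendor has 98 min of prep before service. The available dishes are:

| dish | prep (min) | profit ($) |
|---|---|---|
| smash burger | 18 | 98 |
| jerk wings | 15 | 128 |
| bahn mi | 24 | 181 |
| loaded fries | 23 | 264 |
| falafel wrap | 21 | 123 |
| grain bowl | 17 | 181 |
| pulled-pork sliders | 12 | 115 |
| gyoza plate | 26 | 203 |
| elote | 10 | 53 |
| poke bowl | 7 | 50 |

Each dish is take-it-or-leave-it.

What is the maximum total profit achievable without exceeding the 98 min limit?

Density check — loaded fries 11.48, grain bowl 10.65, pulled-pork sliders 9.58, jerk wings 8.53 are the best per min.
Taking the top-ratio dishes first gives jerk wings + loaded fries + grain bowl + pulled-pork sliders + gyoza plate for 891 (93 min).
The 26 min tied up in gyoza plate is better spent on bahn mi + poke bowl — total rises to 919 (98 min).
The closest alternative, jerk wings + loaded fries + grain bowl + pulled-pork sliders + gyoza plate, reaches only 891.

919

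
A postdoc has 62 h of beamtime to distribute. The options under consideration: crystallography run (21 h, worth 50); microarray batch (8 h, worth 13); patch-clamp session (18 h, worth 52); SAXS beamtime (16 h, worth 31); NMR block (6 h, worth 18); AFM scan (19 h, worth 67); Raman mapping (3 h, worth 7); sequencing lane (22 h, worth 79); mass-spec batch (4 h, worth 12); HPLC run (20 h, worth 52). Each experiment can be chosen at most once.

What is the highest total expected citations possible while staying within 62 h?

205

Greedy by ratio would take microarray batch + NMR block + AFM scan + Raman mapping + sequencing lane + mass-spec batch: 62 h used, total 196.
The 18 h tied up in microarray batch and NMR block and mass-spec batch is better spent on patch-clamp session — total rises to 205 (62 h).
Nothing else within 62 h beats 205.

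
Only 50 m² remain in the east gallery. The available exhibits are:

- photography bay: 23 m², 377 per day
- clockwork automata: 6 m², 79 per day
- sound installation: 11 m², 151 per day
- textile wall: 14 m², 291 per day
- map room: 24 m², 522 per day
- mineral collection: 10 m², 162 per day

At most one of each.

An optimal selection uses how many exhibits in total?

3

Best achievable expected visitors is 975.
textile wall + map room + mineral collection hits 975 at 48 m².
Any selection reaching 975 contains exactly 3 exhibits.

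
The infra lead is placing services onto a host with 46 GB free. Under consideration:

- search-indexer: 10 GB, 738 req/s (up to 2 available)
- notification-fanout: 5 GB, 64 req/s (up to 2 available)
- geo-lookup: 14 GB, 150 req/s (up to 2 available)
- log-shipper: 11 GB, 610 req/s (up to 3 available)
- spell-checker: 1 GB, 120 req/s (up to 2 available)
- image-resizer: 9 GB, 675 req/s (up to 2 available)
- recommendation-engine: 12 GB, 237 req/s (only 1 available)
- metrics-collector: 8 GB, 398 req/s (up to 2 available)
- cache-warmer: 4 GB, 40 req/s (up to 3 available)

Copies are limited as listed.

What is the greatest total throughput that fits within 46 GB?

Density check — spell-checker 120.00, image-resizer 75.00, search-indexer 73.80, log-shipper 55.45 are the best per GB.
The ratio heuristic lands on 2×search-indexer + notification-fanout + 2×spell-checker + 2×image-resizer (3130) but leaves 1 GB idle.
Replace notification-fanout and 2×spell-checker with metrics-collector: the trade gains 94 net, giving 3224 at 46 GB.

3224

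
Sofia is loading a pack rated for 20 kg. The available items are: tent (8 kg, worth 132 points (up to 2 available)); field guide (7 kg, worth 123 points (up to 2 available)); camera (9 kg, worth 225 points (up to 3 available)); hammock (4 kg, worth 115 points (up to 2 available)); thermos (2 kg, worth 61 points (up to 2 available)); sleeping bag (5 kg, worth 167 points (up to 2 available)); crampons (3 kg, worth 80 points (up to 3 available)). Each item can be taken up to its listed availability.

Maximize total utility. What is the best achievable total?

625

Filling by ratio: hammock + 2×thermos + 2×sleeping bag for 571, with 2 kg left unused.
Dropping thermos frees 2 kg; slotting in hammock (4 kg) lifts the total to 625 at 20 kg.
Every other selection either busts 20 kg or exceeds an availability limit or fails to beat 625.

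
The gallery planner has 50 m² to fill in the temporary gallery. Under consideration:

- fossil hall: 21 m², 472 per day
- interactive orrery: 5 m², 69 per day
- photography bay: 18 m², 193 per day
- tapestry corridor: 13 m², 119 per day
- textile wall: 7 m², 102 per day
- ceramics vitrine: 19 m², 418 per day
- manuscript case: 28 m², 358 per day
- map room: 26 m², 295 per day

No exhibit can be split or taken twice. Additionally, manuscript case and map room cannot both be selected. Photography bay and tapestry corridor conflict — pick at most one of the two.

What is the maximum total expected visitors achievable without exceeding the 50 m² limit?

992

Best packing: fossil hall + textile wall + ceramics vitrine — 47 m², 992 total.
The spare 3 m² is too small for any remaining exhibit, and no feasible exchange beats 992.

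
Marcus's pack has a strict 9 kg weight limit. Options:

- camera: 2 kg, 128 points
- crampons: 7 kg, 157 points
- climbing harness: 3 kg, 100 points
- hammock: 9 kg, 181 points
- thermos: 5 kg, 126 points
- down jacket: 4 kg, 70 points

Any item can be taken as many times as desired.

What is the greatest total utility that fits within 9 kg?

Taking 4×camera: 8 kg used, 512 in utility.

512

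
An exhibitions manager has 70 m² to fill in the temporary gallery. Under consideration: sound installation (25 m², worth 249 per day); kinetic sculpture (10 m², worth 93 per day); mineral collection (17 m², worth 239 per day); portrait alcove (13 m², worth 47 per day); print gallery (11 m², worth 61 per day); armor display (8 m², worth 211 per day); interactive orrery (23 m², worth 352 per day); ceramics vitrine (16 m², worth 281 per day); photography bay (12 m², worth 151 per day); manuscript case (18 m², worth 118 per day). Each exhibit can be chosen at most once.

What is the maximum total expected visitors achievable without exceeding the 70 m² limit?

1088

A density-first pass picks mineral collection + armor display + interactive orrery + ceramics vitrine — 1083 at 64 m².
Dropping mineral collection frees 17 m²; slotting in kinetic sculpture + photography bay (22 m²) lifts the total to 1088 at 69 m².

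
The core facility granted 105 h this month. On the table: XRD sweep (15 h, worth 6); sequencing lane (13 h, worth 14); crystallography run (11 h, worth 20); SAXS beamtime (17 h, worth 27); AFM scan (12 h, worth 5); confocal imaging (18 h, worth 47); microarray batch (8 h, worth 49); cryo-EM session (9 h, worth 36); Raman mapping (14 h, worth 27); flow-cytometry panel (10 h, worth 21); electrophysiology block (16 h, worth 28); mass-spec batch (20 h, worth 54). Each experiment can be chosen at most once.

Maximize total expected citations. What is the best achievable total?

269

Filling by ratio: sequencing lane + crystallography run + confocal imaging + microarray batch + cryo-EM session + Raman mapping + flow-cytometry panel + mass-spec batch for 268, with 2 h left unused.
Replace Raman mapping with electrophysiology block: the trade gains 1 net, giving 269 at 105 h.
Next best is sequencing lane + crystallography run + confocal imaging + microarray batch + cryo-EM session + Raman mapping + flow-cytometry panel + mass-spec batch at 268 (103 h) — short by 1.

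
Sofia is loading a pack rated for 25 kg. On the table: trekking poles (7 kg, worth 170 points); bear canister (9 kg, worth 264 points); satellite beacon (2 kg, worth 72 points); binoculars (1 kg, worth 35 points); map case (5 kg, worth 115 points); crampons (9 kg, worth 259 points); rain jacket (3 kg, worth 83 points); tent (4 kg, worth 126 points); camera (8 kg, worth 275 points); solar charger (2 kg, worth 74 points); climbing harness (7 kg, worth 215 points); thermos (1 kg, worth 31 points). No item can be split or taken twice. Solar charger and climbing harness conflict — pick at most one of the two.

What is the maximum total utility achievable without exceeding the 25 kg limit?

811

Taking bear canister + satellite beacon + tent + camera + solar charger: 25 kg used, 811 in utility.
The closest alternative, satellite beacon + crampons + tent + camera + solar charger, reaches only 806.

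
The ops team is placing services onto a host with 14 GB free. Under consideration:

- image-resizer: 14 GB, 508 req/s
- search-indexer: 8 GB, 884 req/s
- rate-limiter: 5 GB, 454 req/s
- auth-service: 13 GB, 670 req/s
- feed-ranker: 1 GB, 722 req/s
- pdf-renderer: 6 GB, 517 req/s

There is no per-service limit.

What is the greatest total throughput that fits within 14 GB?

10108

Ranking by ratio (throughput/GB): feed-ranker 722.00, search-indexer 110.50, rate-limiter 90.80, pdf-renderer 86.17.
14×feed-ranker uses 14 of the 14 GB and totals 10108.
That's the maximum — no swap from here does better than 10108.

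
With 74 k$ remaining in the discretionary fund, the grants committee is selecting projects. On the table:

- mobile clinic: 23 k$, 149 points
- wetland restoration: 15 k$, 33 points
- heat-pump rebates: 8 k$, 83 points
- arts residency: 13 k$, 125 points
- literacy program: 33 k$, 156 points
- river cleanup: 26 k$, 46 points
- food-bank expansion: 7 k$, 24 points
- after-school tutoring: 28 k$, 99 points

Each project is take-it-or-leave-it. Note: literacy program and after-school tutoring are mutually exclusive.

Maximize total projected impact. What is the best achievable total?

Taking mobile clinic + heat-pump rebates + arts residency + after-school tutoring: 72 k$ used, 456 in projected impact.
An exhaustive check of the 256 subsets confirms 456.

456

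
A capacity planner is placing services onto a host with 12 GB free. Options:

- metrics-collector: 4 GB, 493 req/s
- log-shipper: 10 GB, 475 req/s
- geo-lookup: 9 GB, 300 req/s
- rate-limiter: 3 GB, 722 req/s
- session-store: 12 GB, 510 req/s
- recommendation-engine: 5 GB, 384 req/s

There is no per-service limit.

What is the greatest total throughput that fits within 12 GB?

By throughput per GB: rate-limiter 240.67, metrics-collector 123.25, recommendation-engine 76.80 lead.
Best packing: 4×rate-limiter — 12 GB, 2888 total.
Every other selection either busts 12 GB or fails to beat 2888.

2888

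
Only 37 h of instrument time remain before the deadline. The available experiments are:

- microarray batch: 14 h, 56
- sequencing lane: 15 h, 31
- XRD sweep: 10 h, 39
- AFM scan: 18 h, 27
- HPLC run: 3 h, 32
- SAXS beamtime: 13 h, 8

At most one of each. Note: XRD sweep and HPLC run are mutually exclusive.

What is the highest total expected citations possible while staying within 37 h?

119

Density check — HPLC run 10.67, microarray batch 4.00, XRD sweep 3.90 are the best per h.
Best packing: microarray batch + sequencing lane + HPLC run — 32 h, 119 total.
No other feasible combination exceeds 119.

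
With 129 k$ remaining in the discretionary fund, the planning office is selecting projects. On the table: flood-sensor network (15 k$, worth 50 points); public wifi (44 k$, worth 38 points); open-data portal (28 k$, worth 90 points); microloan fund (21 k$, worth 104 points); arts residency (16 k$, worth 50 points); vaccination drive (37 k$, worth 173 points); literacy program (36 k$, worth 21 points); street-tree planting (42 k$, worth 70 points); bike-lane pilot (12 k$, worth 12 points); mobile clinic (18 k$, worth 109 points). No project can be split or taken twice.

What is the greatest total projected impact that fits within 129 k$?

526

Taking flood-sensor network + open-data portal + microloan fund + vaccination drive + mobile clinic: 119 k$ used, 526 in projected impact.
Open-data portal + microloan fund + arts residency + vaccination drive + mobile clinic (120 k$) also reaches 526 — a tie, but nothing goes higher.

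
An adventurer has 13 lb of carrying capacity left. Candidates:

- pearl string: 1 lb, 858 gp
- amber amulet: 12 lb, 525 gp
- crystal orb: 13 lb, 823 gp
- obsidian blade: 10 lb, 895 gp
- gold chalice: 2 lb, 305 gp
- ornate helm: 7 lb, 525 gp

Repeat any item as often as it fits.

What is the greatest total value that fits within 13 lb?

11154

Best packing: 13×pearl string — 13 lb, 11154 total.
Nothing else within 13 lb beats 11154.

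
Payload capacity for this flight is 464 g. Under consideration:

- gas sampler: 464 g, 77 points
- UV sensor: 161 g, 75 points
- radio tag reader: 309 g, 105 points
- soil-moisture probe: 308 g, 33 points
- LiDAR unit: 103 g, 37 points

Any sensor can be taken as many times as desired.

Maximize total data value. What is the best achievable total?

2×UV sensor + LiDAR unit uses 425 of the 464 g and totals 187.
Nothing else within 464 g beats 187.

187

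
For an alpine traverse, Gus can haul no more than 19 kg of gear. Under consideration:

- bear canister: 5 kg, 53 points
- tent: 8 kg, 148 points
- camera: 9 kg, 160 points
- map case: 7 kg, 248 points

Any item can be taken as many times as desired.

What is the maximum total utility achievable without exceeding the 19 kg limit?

549

Density check — map case 35.43, tent 18.50, camera 17.78 are the best per kg.
The ratio ordering already packs tightly: bear canister + 2×map case, 19 kg, 549.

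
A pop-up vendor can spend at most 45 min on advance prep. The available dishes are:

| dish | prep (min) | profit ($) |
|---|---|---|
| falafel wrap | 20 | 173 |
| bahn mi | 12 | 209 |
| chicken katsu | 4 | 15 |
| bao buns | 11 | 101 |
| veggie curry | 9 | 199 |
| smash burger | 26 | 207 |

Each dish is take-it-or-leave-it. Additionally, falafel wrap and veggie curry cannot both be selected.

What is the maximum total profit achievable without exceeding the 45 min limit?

Ranking by ratio (profit/min): veggie curry 22.11, bahn mi 17.42, bao buns 9.18.
Bahn mi + chicken katsu + bao buns + veggie curry uses 36 of the 45 min and totals 524.
The spare 9 min is too small for any remaining dish, and no feasible exchange beats 524.

524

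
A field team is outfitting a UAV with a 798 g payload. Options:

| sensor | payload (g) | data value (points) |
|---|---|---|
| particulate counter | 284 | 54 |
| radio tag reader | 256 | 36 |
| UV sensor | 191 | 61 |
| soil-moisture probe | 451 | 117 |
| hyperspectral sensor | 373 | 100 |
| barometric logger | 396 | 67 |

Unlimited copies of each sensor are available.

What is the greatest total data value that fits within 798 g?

244

4×UV sensor uses 764 of the 798 g and totals 244.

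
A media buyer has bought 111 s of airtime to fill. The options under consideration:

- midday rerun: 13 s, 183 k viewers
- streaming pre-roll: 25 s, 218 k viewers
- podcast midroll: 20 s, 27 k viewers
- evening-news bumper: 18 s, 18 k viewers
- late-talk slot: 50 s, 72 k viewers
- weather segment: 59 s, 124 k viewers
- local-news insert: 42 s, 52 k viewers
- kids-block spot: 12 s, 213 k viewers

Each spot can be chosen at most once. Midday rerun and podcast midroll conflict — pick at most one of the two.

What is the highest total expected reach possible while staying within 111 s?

Ranking by ratio (expected reach/s): kids-block spot 17.75, midday rerun 14.08, streaming pre-roll 8.72, weather segment 2.10.
Taking midday rerun + streaming pre-roll + weather segment + kids-block spot: 109 s used, 738 in expected reach.

738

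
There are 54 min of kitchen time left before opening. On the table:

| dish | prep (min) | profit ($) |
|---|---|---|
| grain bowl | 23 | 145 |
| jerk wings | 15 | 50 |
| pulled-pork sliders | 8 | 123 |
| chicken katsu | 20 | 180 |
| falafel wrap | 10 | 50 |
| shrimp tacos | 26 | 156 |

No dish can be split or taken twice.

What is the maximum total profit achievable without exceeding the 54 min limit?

Greedy by ratio would take grain bowl + pulled-pork sliders + chicken katsu: 51 min used, total 448.
Dropping grain bowl frees 23 min; slotting in shrimp tacos (26 min) lifts the total to 459 at 54 min.
Nothing else within 54 min beats 459.

459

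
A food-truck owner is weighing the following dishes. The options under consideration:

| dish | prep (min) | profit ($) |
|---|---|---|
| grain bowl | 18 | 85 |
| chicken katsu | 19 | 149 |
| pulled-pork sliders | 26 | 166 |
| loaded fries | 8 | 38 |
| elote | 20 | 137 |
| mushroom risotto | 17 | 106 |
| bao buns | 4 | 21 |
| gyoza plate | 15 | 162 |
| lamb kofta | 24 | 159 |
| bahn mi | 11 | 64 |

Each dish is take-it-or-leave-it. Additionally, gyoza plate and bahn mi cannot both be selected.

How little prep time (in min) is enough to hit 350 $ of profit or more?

46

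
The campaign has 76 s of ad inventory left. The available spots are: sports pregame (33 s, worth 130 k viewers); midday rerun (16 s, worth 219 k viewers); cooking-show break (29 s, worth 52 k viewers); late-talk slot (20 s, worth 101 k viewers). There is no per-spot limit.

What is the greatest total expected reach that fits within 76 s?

Ranking by ratio (expected reach/s): midday rerun 13.69, late-talk slot 5.05, sports pregame 3.94.
Best packing: 4×midday rerun — 64 s, 876 total.

876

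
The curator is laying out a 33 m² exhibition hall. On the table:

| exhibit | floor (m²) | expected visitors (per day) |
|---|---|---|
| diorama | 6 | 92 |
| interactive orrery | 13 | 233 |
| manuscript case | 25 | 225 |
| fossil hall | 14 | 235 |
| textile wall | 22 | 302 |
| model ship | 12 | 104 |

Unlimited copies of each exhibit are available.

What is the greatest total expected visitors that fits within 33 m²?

Taking the top-ratio exhibits first gives diorama + 2×interactive orrery for 558 (32 m²).
Dropping interactive orrery frees 13 m²; slotting in fossil hall (14 m²) lifts the total to 560 at 33 m².

560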